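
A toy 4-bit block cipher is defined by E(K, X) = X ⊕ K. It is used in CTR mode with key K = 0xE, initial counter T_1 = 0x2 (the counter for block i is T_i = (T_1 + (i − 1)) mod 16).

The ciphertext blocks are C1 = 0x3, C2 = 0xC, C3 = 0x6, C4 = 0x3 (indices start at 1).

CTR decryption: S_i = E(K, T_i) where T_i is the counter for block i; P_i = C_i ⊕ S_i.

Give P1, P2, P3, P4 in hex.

P1 = 0xF, P2 = 0x1, P3 = 0xC, P4 = 0x8

P1: T = 0x2, S = E(K, T) = 0xC; 0x3 ⊕ 0xC = 0xF.
P2: T = 0x3, S = E(K, T) = 0xD; 0xC ⊕ 0xD = 0x1.
P3: T = 0x4, S = E(K, T) = 0xA; 0x6 ⊕ 0xA = 0xC.
P4: T = 0x5, S = E(K, T) = 0xB; 0x3 ⊕ 0xB = 0x8.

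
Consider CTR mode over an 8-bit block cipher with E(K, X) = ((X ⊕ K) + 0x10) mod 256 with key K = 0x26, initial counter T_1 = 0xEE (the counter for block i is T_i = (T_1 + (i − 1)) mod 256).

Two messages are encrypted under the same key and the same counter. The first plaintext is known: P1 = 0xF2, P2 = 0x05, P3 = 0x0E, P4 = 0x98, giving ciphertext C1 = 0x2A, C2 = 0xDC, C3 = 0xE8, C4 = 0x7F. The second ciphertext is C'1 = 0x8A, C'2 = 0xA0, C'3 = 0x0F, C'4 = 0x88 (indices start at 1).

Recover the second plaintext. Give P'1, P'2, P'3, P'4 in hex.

In CTR with a reused counter, both messages share the same keystream S_i, so C_i ⊕ C'_i = P_i ⊕ P'_i and thus P'_i = P_i ⊕ C_i ⊕ C'_i.
P'1: 0xF2 ⊕ 0x2A ⊕ 0x8A = 0x52.
P'2: 0x05 ⊕ 0xDC ⊕ 0xA0 = 0x79.
P'3: 0x0E ⊕ 0xE8 ⊕ 0x0F = 0xE9.
P'4: 0x98 ⊕ 0x7F ⊕ 0x88 = 0x6F.

P'1 = 0x52, P'2 = 0x79, P'3 = 0xE9, P'4 = 0x6F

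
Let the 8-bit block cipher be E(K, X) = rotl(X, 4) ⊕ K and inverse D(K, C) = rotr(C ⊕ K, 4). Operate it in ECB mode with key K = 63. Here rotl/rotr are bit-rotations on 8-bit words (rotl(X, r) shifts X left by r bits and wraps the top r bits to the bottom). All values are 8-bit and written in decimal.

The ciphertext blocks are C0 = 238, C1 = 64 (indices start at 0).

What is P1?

P1 = 247

ECB decryption: P_i = D(K, C_i).
P1: D(K, 64) = 247.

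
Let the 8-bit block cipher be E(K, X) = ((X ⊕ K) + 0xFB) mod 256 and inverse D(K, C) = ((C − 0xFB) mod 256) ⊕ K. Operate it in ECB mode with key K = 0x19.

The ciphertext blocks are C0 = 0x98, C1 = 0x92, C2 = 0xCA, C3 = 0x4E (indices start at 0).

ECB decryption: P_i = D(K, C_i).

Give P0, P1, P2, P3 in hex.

P0: D(K, 0x98) = 0x84.
P1: D(K, 0x92) = 0x8E.
P2: D(K, 0xCA) = 0xD6.
P3: D(K, 0x4E) = 0x4A.

P0 = 0x84, P1 = 0x8E, P2 = 0xD6, P3 = 0x4A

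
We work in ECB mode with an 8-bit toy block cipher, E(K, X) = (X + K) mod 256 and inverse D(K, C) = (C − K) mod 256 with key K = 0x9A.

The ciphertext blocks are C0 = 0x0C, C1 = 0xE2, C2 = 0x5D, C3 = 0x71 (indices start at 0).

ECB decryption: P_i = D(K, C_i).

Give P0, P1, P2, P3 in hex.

P0: D(K, 0x0C) = 0x72.
P1: D(K, 0xE2) = 0x48.
P2: D(K, 0x5D) = 0xC3.
P3: D(K, 0x71) = 0xD7.

P0 = 0x72, P1 = 0x48, P2 = 0xC3, P3 = 0xD7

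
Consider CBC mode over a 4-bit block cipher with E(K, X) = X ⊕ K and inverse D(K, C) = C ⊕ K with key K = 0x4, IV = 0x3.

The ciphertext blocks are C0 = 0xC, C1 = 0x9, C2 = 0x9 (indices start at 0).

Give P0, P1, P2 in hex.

P0 = 0xB, P1 = 0x1, P2 = 0x4

CBC decryption: P_i = D(K, C_i) ⊕ C_{i−1}, with C_{−1} = IV.
P0: D(K, 0xC) = 0x8; 0x8 ⊕ 0x3 = 0xB.
P1: D(K, 0x9) = 0xD; 0xD ⊕ 0xC = 0x1.
P2: D(K, 0x9) = 0xD; 0xD ⊕ 0x9 = 0x4.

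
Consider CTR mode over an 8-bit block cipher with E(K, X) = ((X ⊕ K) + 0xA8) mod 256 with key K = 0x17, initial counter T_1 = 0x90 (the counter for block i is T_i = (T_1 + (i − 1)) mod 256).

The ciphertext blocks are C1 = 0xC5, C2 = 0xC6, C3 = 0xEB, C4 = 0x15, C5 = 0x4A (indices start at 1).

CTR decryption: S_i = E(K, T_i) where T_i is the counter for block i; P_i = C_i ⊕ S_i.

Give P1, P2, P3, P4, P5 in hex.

P1 = 0xEA, P2 = 0xE8, P3 = 0xC6, P4 = 0x39, P5 = 0x61

P1: T = 0x90, S = E(K, T) = 0x2F; 0xC5 ⊕ 0x2F = 0xEA.
P2: T = 0x91, S = E(K, T) = 0x2E; 0xC6 ⊕ 0x2E = 0xE8.
P3: T = 0x92, S = E(K, T) = 0x2D; 0xEB ⊕ 0x2D = 0xC6.
P4: T = 0x93, S = E(K, T) = 0x2C; 0x15 ⊕ 0x2C = 0x39.
P5: T = 0x94, S = E(K, T) = 0x2B; 0x4A ⊕ 0x2B = 0x61.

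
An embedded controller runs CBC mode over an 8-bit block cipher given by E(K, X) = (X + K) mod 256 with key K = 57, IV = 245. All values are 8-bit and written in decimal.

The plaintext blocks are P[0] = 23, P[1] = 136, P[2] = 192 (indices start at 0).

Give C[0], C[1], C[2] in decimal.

C[0] = 27, C[1] = 204, C[2] = 69

CBC encryption: C_i = E(K, P_i ⊕ C_{i−1}), with C_{−1} = IV.
C[0]: P[0] ⊕ 245 = 226; E(K, 226) = 27.
C[1]: P[1] ⊕ 27 = 147; E(K, 147) = 204.
C[2]: P[2] ⊕ 204 = 12; E(K, 12) = 69.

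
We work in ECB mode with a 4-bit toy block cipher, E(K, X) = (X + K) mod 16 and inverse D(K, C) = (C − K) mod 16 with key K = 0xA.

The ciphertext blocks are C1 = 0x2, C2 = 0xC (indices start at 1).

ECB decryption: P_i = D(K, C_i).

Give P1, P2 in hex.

P1 = 0x8, P2 = 0x2

P1: D(K, 0x2) = 0x8.
P2: D(K, 0xC) = 0x2.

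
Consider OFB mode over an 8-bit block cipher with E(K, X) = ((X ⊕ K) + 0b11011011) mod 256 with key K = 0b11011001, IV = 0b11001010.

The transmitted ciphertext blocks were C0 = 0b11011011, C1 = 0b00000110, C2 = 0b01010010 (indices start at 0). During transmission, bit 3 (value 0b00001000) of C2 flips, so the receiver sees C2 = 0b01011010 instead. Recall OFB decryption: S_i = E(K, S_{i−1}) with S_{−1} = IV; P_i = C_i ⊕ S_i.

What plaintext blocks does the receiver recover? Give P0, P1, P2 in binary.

Only C2 changed, to 0b01011010. In OFB, a change in C_i flips the same bit in P_i only; the keystream is unaffected. Decrypting the received ciphertext:
P0: S = E(K, 0b11001010) = 0b11101110; 0b11011011 ⊕ 0b11101110 = 0b00110101.
P1: S = E(K, 0b11101110) = 0b00010010; 0b00000110 ⊕ 0b00010010 = 0b00010100.
P2: S = E(K, 0b00010010) = 0b10100110; 0b01011010 ⊕ 0b10100110 = 0b11111100.
Blocks that differ from the original plaintext: P2.

P0 = 0b00110101, P1 = 0b00010100, P2 = 0b11111100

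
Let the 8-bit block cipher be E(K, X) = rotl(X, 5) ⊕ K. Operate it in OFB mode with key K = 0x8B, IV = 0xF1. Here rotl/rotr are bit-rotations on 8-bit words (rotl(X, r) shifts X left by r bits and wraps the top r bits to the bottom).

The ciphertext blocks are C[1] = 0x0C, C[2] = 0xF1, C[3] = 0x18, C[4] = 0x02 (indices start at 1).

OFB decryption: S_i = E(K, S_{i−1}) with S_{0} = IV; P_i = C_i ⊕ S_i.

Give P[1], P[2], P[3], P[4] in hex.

P[1] = 0xB9, P[2] = 0xCC, P[3] = 0x34, P[4] = 0x0C

P[1]: S = E(K, 0xF1) = 0xB5; 0x0C ⊕ 0xB5 = 0xB9.
P[2]: S = E(K, 0xB5) = 0x3D; 0xF1 ⊕ 0x3D = 0xCC.
P[3]: S = E(K, 0x3D) = 0x2C; 0x18 ⊕ 0x2C = 0x34.
P[4]: S = E(K, 0x2C) = 0x0E; 0x02 ⊕ 0x0E = 0x0C.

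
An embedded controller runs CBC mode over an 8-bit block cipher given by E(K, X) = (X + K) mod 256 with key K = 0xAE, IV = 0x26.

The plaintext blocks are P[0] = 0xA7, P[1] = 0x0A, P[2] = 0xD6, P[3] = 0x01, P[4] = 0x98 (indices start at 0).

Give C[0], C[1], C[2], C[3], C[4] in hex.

C[0] = 0x2F, C[1] = 0xD3, C[2] = 0xB3, C[3] = 0x60, C[4] = 0xA6

CBC encryption: C_i = E(K, P_i ⊕ C_{i−1}), with C_{−1} = IV.
C[0]: P[0] ⊕ 0x26 = 0x81; E(K, 0x81) = 0x2F.
C[1]: P[1] ⊕ 0x2F = 0x25; E(K, 0x25) = 0xD3.
C[2]: P[2] ⊕ 0xD3 = 0x05; E(K, 0x05) = 0xB3.
C[3]: P[3] ⊕ 0xB3 = 0xB2; E(K, 0xB2) = 0x60.
C[4]: P[4] ⊕ 0x60 = 0xF8; E(K, 0xF8) = 0xA6.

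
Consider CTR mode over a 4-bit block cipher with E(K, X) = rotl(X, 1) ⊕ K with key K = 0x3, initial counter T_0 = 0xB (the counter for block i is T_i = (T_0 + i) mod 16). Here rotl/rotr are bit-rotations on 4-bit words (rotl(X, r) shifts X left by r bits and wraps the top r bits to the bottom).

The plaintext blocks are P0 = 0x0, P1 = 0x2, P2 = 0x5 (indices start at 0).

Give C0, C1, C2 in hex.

CTR encryption: S_i = E(K, T_i) where T_i is the counter for block i; C_i = P_i ⊕ S_i.
C0: T = 0xB, S = E(K, T) = 0x4; 0x0 ⊕ 0x4 = 0x4.
C1: T = 0xC, S = E(K, T) = 0xA; 0x2 ⊕ 0xA = 0x8.
C2: T = 0xD, S = E(K, T) = 0x8; 0x5 ⊕ 0x8 = 0xD.

C0 = 0x4, C1 = 0x8, C2 = 0xD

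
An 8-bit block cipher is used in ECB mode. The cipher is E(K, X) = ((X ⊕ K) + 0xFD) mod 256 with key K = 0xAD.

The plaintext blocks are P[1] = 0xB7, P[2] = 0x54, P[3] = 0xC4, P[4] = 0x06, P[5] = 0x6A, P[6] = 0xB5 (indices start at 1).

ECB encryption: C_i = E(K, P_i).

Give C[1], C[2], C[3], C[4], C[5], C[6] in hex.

C[1] = 0x17, C[2] = 0xF6, C[3] = 0x66, C[4] = 0xA8, C[5] = 0xC4, C[6] = 0x15

C[1]: E(K, 0xB7) = 0x17.
C[2]: E(K, 0x54) = 0xF6.
C[3]: E(K, 0xC4) = 0x66.
C[4]: E(K, 0x06) = 0xA8.
C[5]: E(K, 0x6A) = 0xC4.
C[6]: E(K, 0xB5) = 0x15.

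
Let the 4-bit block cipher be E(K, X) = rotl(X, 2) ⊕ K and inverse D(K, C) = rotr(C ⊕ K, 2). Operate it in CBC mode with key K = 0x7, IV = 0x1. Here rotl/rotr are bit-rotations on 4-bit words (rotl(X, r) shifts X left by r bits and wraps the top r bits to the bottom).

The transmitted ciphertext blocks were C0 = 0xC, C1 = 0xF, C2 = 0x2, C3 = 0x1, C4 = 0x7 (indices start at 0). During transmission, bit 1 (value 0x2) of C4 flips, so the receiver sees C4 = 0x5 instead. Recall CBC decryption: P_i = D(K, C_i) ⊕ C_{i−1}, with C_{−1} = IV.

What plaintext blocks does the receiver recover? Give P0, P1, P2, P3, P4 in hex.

P0 = 0xF, P1 = 0xE, P2 = 0xA, P3 = 0xB, P4 = 0x9

Only C4 changed, to 0x5. In CBC, a change in C_i garbles P_i and flips the same bit in P_{i+1}. Decrypting the received ciphertext:
P0: D(K, 0xC) = 0xE; 0xE ⊕ 0x1 = 0xF.
P1: D(K, 0xF) = 0x2; 0x2 ⊕ 0xC = 0xE.
P2: D(K, 0x2) = 0x5; 0x5 ⊕ 0xF = 0xA.
P3: D(K, 0x1) = 0x9; 0x9 ⊕ 0x2 = 0xB.
P4: D(K, 0x5) = 0x8; 0x8 ⊕ 0x1 = 0x9.
Blocks that differ from the original plaintext: P4.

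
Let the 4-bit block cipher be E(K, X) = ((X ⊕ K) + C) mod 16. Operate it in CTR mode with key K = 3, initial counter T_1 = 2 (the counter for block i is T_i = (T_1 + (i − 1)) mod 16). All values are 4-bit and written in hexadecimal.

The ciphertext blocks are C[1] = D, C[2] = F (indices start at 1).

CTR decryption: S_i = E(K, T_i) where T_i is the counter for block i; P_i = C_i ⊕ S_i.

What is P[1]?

P[1]: T = 2, S = E(K, T) = D; D ⊕ D = 0.

P[1] = 0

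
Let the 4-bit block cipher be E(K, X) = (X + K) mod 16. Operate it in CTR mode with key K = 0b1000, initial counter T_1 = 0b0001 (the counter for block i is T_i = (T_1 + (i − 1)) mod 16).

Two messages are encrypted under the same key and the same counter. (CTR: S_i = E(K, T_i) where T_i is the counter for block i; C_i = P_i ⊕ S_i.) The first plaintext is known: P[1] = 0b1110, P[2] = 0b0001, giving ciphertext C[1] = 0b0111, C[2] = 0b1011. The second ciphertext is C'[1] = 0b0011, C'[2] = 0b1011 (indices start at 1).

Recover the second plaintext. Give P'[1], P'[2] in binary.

In CTR with a reused counter, both messages share the same keystream S_i, so C_i ⊕ C'_i = P_i ⊕ P'_i and thus P'_i = P_i ⊕ C_i ⊕ C'_i.
P'[1]: 0b1110 ⊕ 0b0111 ⊕ 0b0011 = 0b1010.
P'[2]: 0b0001 ⊕ 0b1011 ⊕ 0b1011 = 0b0001.

P'[1] = 0b1010, P'[2] = 0b0001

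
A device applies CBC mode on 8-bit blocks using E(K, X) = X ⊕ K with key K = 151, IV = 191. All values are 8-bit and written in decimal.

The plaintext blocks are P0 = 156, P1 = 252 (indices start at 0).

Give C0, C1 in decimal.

CBC encryption: C_i = E(K, P_i ⊕ C_{i−1}), with C_{−1} = IV.
C0: P0 ⊕ 191 = 35; E(K, 35) = 180.
C1: P1 ⊕ 180 = 72; E(K, 72) = 223.

C0 = 180, C1 = 223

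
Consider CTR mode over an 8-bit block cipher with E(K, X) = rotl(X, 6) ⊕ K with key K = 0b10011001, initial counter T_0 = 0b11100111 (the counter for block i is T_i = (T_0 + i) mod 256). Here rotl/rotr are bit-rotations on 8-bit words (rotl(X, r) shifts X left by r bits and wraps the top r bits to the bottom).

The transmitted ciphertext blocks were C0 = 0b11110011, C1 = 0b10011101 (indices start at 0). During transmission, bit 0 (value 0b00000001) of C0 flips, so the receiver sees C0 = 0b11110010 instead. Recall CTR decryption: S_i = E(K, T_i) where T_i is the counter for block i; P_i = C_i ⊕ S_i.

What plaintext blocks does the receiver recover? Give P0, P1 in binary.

P0 = 0b10010010, P1 = 0b00111110

Only C0 changed, to 0b11110010. In CTR, a change in C_i flips the same bit in P_i only; the keystream is unaffected. Decrypting the received ciphertext:
P0: T = 0b11100111, S = E(K, T) = 0b01100000; 0b11110010 ⊕ 0b01100000 = 0b10010010.
P1: T = 0b11101000, S = E(K, T) = 0b10100011; 0b10011101 ⊕ 0b10100011 = 0b00111110.
Blocks that differ from the original plaintext: P0.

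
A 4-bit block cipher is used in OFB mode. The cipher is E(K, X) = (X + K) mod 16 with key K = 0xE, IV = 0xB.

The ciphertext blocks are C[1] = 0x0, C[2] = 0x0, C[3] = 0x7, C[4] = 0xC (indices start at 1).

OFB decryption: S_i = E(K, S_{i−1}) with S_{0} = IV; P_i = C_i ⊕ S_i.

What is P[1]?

P[1] = 0x9

P[1]: S = E(K, 0xB) = 0x9; 0x0 ⊕ 0x9 = 0x9.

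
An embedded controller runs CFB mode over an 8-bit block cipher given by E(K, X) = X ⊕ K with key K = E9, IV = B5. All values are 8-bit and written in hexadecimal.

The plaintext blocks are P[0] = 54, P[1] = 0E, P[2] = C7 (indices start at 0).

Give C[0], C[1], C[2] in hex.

C[0] = 08, C[1] = EF, C[2] = C1

CFB encryption: C_i = P_i ⊕ E(K, C_{i−1}), with C_{−1} = IV.
C[0]: E(K, B5) = 5C; 54 ⊕ 5C = 08.
C[1]: E(K, 08) = E1; 0E ⊕ E1 = EF.
C[2]: E(K, EF) = 06; C7 ⊕ 06 = C1.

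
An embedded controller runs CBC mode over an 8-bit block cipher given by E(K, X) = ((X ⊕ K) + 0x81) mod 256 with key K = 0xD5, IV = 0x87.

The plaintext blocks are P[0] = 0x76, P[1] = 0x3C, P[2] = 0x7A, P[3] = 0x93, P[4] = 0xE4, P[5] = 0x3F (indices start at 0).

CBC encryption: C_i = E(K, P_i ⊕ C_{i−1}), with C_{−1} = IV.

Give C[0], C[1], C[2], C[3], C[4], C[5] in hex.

C[0]: P[0] ⊕ 0x87 = 0xF1; E(K, 0xF1) = 0xA5.
C[1]: P[1] ⊕ 0xA5 = 0x99; E(K, 0x99) = 0xCD.
C[2]: P[2] ⊕ 0xCD = 0xB7; E(K, 0xB7) = 0xE3.
C[3]: P[3] ⊕ 0xE3 = 0x70; E(K, 0x70) = 0x26.
C[4]: P[4] ⊕ 0x26 = 0xC2; E(K, 0xC2) = 0x98.
C[5]: P[5] ⊕ 0x98 = 0xA7; E(K, 0xA7) = 0xF3.

C[0] = 0xA5, C[1] = 0xCD, C[2] = 0xE3, C[3] = 0x26, C[4] = 0x98, C[5] = 0xF3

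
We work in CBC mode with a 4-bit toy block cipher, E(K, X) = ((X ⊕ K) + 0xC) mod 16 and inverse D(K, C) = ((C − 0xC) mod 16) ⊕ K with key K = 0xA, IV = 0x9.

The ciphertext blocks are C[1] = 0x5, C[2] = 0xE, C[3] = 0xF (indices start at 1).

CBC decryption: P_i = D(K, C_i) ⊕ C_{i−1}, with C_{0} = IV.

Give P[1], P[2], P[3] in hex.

P[1] = 0xA, P[2] = 0xD, P[3] = 0x7

P[1]: D(K, 0x5) = 0x3; 0x3 ⊕ 0x9 = 0xA.
P[2]: D(K, 0xE) = 0x8; 0x8 ⊕ 0x5 = 0xD.
P[3]: D(K, 0xF) = 0x9; 0x9 ⊕ 0xE = 0x7.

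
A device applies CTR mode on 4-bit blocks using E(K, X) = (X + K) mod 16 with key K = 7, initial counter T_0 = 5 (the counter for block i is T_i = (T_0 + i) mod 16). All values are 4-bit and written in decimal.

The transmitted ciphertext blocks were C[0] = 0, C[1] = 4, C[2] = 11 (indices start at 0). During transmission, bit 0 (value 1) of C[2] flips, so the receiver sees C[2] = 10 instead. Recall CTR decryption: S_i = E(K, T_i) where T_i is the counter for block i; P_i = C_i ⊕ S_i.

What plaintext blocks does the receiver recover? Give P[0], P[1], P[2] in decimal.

P[0] = 12, P[1] = 9, P[2] = 4

Only C[2] changed, to 10. In CTR, a change in C_i flips the same bit in P_i only; the keystream is unaffected. Decrypting the received ciphertext:
P[0]: T = 5, S = E(K, T) = 12; 0 ⊕ 12 = 12.
P[1]: T = 6, S = E(K, T) = 13; 4 ⊕ 13 = 9.
P[2]: T = 7, S = E(K, T) = 14; 10 ⊕ 14 = 4.
Blocks that differ from the original plaintext: P[2].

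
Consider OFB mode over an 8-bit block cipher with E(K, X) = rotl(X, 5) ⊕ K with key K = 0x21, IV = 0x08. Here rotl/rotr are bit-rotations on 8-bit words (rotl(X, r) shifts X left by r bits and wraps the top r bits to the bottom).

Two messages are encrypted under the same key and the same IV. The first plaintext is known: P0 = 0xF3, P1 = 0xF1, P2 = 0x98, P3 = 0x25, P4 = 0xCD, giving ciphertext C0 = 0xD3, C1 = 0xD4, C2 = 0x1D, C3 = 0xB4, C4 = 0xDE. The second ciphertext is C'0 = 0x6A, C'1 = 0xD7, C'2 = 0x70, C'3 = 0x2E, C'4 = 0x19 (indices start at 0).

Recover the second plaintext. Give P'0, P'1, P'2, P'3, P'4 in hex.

P'0 = 0x4A, P'1 = 0xF2, P'2 = 0xF5, P'3 = 0xBF, P'4 = 0x0A

In OFB with a reused IV, both messages share the same keystream S_i, so C_i ⊕ C'_i = P_i ⊕ P'_i and thus P'_i = P_i ⊕ C_i ⊕ C'_i.
P'0: 0xF3 ⊕ 0xD3 ⊕ 0x6A = 0x4A.
P'1: 0xF1 ⊕ 0xD4 ⊕ 0xD7 = 0xF2.
P'2: 0x98 ⊕ 0x1D ⊕ 0x70 = 0xF5.
P'3: 0x25 ⊕ 0xB4 ⊕ 0x2E = 0xBF.
P'4: 0xCD ⊕ 0xDE ⊕ 0x19 = 0x0A.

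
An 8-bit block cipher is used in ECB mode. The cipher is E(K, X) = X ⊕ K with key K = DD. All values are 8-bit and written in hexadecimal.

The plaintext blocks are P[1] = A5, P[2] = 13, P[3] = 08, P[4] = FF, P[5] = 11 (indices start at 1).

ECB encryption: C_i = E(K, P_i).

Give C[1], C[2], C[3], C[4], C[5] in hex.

C[1] = 78, C[2] = CE, C[3] = D5, C[4] = 22, C[5] = CC

C[1]: E(K, A5) = 78.
C[2]: E(K, 13) = CE.
C[3]: E(K, 08) = D5.
C[4]: E(K, FF) = 22.
C[5]: E(K, 11) = CC.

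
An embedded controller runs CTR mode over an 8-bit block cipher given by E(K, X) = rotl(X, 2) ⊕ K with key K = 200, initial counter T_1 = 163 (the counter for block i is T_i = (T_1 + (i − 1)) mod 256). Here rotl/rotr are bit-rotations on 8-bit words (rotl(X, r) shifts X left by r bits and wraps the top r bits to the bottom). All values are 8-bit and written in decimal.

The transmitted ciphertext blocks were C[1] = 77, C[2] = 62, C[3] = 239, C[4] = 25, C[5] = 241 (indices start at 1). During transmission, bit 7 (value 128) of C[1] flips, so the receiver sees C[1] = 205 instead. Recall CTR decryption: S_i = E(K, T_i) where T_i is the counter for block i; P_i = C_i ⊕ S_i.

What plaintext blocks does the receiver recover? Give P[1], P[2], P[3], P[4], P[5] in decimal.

Only C[1] changed, to 205. In CTR, a change in C_i flips the same bit in P_i only; the keystream is unaffected. Decrypting the received ciphertext:
P[1]: T = 163, S = E(K, T) = 70; 205 ⊕ 70 = 139.
P[2]: T = 164, S = E(K, T) = 90; 62 ⊕ 90 = 100.
P[3]: T = 165, S = E(K, T) = 94; 239 ⊕ 94 = 177.
P[4]: T = 166, S = E(K, T) = 82; 25 ⊕ 82 = 75.
P[5]: T = 167, S = E(K, T) = 86; 241 ⊕ 86 = 167.
Blocks that differ from the original plaintext: P[1].

P[1] = 139, P[2] = 100, P[3] = 177, P[4] = 75, P[5] = 167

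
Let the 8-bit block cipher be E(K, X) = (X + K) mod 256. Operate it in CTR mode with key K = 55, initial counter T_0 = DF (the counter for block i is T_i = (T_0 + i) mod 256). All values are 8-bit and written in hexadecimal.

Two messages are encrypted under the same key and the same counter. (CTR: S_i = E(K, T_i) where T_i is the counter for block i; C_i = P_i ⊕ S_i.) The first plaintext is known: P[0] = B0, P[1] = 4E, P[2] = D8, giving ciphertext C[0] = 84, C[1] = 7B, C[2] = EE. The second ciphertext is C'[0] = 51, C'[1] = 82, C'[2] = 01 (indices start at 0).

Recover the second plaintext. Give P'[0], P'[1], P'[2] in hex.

In CTR with a reused counter, both messages share the same keystream S_i, so C_i ⊕ C'_i = P_i ⊕ P'_i and thus P'_i = P_i ⊕ C_i ⊕ C'_i.
P'[0]: B0 ⊕ 84 ⊕ 51 = 65.
P'[1]: 4E ⊕ 7B ⊕ 82 = B7.
P'[2]: D8 ⊕ EE ⊕ 01 = 37.

P'[0] = 65, P'[1] = B7, P'[2] = 37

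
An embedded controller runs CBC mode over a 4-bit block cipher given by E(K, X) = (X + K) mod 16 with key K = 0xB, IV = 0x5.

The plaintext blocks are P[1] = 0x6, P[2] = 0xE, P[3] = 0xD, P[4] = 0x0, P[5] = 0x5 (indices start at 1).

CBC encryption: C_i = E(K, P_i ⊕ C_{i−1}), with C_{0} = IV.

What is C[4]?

C[1]: P[1] ⊕ 0x5 = 0x3; E(K, 0x3) = 0xE.
C[2]: P[2] ⊕ 0xE = 0x0; E(K, 0x0) = 0xB.
C[3]: P[3] ⊕ 0xB = 0x6; E(K, 0x6) = 0x1.
C[4]: P[4] ⊕ 0x1 = 0x1; E(K, 0x1) = 0xC.

C[4] = 0xC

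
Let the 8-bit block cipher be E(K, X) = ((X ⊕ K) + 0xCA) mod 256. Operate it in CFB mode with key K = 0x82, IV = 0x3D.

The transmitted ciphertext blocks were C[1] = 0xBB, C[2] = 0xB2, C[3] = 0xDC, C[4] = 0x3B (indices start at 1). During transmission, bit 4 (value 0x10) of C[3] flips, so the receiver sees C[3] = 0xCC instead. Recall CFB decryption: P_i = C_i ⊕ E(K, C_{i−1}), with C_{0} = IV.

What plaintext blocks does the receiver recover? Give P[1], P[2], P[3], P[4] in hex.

P[1] = 0x32, P[2] = 0xB1, P[3] = 0x36, P[4] = 0x23

Only C[3] changed, to 0xCC. In CFB, a change in C_i flips the same bit in P_i and garbles P_{i+1}. Decrypting the received ciphertext:
P[1]: E(K, 0x3D) = 0x89; 0xBB ⊕ 0x89 = 0x32.
P[2]: E(K, 0xBB) = 0x03; 0xB2 ⊕ 0x03 = 0xB1.
P[3]: E(K, 0xB2) = 0xFA; 0xCC ⊕ 0xFA = 0x36.
P[4]: E(K, 0xCC) = 0x18; 0x3B ⊕ 0x18 = 0x23.
Blocks that differ from the original plaintext: P[3], P[4].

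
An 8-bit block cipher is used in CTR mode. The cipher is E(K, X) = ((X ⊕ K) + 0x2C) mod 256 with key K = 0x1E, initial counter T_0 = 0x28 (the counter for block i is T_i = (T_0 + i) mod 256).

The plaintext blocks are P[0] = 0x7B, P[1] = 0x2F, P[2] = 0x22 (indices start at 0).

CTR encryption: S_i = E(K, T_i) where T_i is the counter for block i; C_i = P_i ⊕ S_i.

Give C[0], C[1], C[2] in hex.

C[0]: T = 0x28, S = E(K, T) = 0x62; 0x7B ⊕ 0x62 = 0x19.
C[1]: T = 0x29, S = E(K, T) = 0x63; 0x2F ⊕ 0x63 = 0x4C.
C[2]: T = 0x2A, S = E(K, T) = 0x60; 0x22 ⊕ 0x60 = 0x42.

C[0] = 0x19, C[1] = 0x4C, C[2] = 0x42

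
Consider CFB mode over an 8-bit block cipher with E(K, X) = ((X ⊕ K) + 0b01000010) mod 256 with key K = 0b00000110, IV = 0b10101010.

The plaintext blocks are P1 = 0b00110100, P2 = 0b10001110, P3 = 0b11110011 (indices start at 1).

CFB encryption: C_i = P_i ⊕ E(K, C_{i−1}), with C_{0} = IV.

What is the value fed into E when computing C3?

0b10010000

C1: E(K, 0b10101010) = 0b11101110; 0b00110100 ⊕ 0b11101110 = 0b11011010.
C2: E(K, 0b11011010) = 0b00011110; 0b10001110 ⊕ 0b00011110 = 0b10010000.
C3: E(K, 0b10010000) = 0b11011000; 0b11110011 ⊕ 0b11011000 = 0b00101011.
So the input to E for block 3 is 0b10010000.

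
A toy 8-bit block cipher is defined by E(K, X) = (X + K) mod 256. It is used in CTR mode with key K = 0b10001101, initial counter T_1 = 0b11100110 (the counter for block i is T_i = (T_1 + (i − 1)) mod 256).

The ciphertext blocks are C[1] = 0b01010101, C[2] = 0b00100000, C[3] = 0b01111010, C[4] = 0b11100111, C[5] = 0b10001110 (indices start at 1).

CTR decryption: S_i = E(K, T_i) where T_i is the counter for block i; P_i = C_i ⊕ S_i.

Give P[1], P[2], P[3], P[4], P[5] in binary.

P[1] = 0b00100110, P[2] = 0b01010100, P[3] = 0b00001111, P[4] = 0b10010001, P[5] = 0b11111001

P[1]: T = 0b11100110, S = E(K, T) = 0b01110011; 0b01010101 ⊕ 0b01110011 = 0b00100110.
P[2]: T = 0b11100111, S = E(K, T) = 0b01110100; 0b00100000 ⊕ 0b01110100 = 0b01010100.
P[3]: T = 0b11101000, S = E(K, T) = 0b01110101; 0b01111010 ⊕ 0b01110101 = 0b00001111.
P[4]: T = 0b11101001, S = E(K, T) = 0b01110110; 0b11100111 ⊕ 0b01110110 = 0b10010001.
P[5]: T = 0b11101010, S = E(K, T) = 0b01110111; 0b10001110 ⊕ 0b01110111 = 0b11111001.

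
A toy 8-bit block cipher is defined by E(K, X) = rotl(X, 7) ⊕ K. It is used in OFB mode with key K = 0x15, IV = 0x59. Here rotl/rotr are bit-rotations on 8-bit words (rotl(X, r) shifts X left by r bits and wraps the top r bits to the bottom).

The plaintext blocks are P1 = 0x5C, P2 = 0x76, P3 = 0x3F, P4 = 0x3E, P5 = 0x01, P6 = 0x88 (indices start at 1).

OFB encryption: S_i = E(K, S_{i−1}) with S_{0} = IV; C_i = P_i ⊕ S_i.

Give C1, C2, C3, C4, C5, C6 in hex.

C1: S = E(K, 0x59) = 0xB9; 0x5C ⊕ 0xB9 = 0xE5.
C2: S = E(K, 0xB9) = 0xC9; 0x76 ⊕ 0xC9 = 0xBF.
C3: S = E(K, 0xC9) = 0xF1; 0x3F ⊕ 0xF1 = 0xCE.
C4: S = E(K, 0xF1) = 0xED; 0x3E ⊕ 0xED = 0xD3.
C5: S = E(K, 0xED) = 0xE3; 0x01 ⊕ 0xE3 = 0xE2.
C6: S = E(K, 0xE3) = 0xE4; 0x88 ⊕ 0xE4 = 0x6C.

C1 = 0xE5, C2 = 0xBF, C3 = 0xCE, C4 = 0xD3, C5 = 0xE2, C6 = 0x6C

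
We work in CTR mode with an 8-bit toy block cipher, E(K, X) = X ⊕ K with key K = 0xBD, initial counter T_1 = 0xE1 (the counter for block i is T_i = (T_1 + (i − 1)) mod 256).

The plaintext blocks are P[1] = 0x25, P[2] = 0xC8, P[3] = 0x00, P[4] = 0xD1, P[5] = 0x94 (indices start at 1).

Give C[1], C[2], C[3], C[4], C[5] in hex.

C[1] = 0x79, C[2] = 0x97, C[3] = 0x5E, C[4] = 0x88, C[5] = 0xCC

CTR encryption: S_i = E(K, T_i) where T_i is the counter for block i; C_i = P_i ⊕ S_i.
C[1]: T = 0xE1, S = E(K, T) = 0x5C; 0x25 ⊕ 0x5C = 0x79.
C[2]: T = 0xE2, S = E(K, T) = 0x5F; 0xC8 ⊕ 0x5F = 0x97.
C[3]: T = 0xE3, S = E(K, T) = 0x5E; 0x00 ⊕ 0x5E = 0x5E.
C[4]: T = 0xE4, S = E(K, T) = 0x59; 0xD1 ⊕ 0x59 = 0x88.
C[5]: T = 0xE5, S = E(K, T) = 0x58; 0x94 ⊕ 0x58 = 0xCC.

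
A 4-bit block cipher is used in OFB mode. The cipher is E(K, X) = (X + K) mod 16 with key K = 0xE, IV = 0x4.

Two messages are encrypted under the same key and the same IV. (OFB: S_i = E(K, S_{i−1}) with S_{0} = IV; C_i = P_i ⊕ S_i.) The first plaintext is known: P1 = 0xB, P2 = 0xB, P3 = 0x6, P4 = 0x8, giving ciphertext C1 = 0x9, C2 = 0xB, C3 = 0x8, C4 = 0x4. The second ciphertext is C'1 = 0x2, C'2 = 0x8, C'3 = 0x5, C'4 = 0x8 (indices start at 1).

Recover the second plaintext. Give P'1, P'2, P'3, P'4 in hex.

P'1 = 0x0, P'2 = 0x8, P'3 = 0xB, P'4 = 0x4

In OFB with a reused IV, both messages share the same keystream S_i, so C_i ⊕ C'_i = P_i ⊕ P'_i and thus P'_i = P_i ⊕ C_i ⊕ C'_i.
P'1: 0xB ⊕ 0x9 ⊕ 0x2 = 0x0.
P'2: 0xB ⊕ 0xB ⊕ 0x8 = 0x8.
P'3: 0x6 ⊕ 0x8 ⊕ 0x5 = 0xB.
P'4: 0x8 ⊕ 0x4 ⊕ 0x8 = 0x4.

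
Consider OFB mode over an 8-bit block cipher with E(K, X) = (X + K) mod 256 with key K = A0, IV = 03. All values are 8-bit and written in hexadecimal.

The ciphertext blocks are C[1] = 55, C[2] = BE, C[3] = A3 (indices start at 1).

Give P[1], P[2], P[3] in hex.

OFB decryption: S_i = E(K, S_{i−1}) with S_{0} = IV; P_i = C_i ⊕ S_i.
P[1]: S = E(K, 03) = A3; 55 ⊕ A3 = F6.
P[2]: S = E(K, A3) = 43; BE ⊕ 43 = FD.
P[3]: S = E(K, 43) = E3; A3 ⊕ E3 = 40.

P[1] = F6, P[2] = FD, P[3] = 40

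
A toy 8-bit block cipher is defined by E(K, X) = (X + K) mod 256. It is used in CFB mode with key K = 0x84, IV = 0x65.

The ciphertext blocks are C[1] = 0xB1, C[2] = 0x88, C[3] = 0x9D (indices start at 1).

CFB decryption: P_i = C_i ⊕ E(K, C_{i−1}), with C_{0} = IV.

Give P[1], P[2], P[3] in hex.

P[1]: E(K, 0x65) = 0xE9; 0xB1 ⊕ 0xE9 = 0x58.
P[2]: E(K, 0xB1) = 0x35; 0x88 ⊕ 0x35 = 0xBD.
P[3]: E(K, 0x88) = 0x0C; 0x9D ⊕ 0x0C = 0x91.

P[1] = 0x58, P[2] = 0xBD, P[3] = 0x91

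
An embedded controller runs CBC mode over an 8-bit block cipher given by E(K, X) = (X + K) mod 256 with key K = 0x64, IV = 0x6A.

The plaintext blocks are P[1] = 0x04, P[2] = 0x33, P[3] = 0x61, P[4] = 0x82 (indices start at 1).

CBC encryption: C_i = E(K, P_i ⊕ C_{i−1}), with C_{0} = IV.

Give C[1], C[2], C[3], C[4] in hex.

C[1]: P[1] ⊕ 0x6A = 0x6E; E(K, 0x6E) = 0xD2.
C[2]: P[2] ⊕ 0xD2 = 0xE1; E(K, 0xE1) = 0x45.
C[3]: P[3] ⊕ 0x45 = 0x24; E(K, 0x24) = 0x88.
C[4]: P[4] ⊕ 0x88 = 0x0A; E(K, 0x0A) = 0x6E.

C[1] = 0xD2, C[2] = 0x45, C[3] = 0x88, C[4] = 0x6E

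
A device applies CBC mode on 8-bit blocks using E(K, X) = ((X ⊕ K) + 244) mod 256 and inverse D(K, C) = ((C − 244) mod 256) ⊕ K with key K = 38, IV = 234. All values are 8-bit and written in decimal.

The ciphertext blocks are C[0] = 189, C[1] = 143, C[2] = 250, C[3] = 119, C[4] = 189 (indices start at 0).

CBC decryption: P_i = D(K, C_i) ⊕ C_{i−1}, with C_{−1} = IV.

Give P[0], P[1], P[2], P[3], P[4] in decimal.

P[0] = 5, P[1] = 0, P[2] = 175, P[3] = 95, P[4] = 152

P[0]: D(K, 189) = 239; 239 ⊕ 234 = 5.
P[1]: D(K, 143) = 189; 189 ⊕ 189 = 0.
P[2]: D(K, 250) = 32; 32 ⊕ 143 = 175.
P[3]: D(K, 119) = 165; 165 ⊕ 250 = 95.
P[4]: D(K, 189) = 239; 239 ⊕ 119 = 152.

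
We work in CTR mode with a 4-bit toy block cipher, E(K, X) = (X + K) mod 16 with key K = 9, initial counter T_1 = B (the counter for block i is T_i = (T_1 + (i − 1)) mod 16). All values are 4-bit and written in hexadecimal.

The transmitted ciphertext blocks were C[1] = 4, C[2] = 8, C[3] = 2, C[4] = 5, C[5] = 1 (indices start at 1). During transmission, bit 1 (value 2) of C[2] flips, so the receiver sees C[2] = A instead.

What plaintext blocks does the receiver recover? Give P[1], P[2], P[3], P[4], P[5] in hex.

P[1] = 0, P[2] = F, P[3] = 4, P[4] = 2, P[5] = 9

CTR decryption: S_i = E(K, T_i) where T_i is the counter for block i; P_i = C_i ⊕ S_i.
Only C[2] changed, to A. In CTR, a change in C_i flips the same bit in P_i only; the keystream is unaffected. Decrypting the received ciphertext:
P[1]: T = B, S = E(K, T) = 4; 4 ⊕ 4 = 0.
P[2]: T = C, S = E(K, T) = 5; A ⊕ 5 = F.
P[3]: T = D, S = E(K, T) = 6; 2 ⊕ 6 = 4.
P[4]: T = E, S = E(K, T) = 7; 5 ⊕ 7 = 2.
P[5]: T = F, S = E(K, T) = 8; 1 ⊕ 8 = 9.
Blocks that differ from the original plaintext: P[2].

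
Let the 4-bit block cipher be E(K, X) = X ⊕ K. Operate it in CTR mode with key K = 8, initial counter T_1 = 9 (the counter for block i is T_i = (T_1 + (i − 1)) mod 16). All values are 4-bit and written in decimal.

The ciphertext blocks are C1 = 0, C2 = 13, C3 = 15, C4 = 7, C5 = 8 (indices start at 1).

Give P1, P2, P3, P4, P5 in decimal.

CTR decryption: S_i = E(K, T_i) where T_i is the counter for block i; P_i = C_i ⊕ S_i.
P1: T = 9, S = E(K, T) = 1; 0 ⊕ 1 = 1.
P2: T = 10, S = E(K, T) = 2; 13 ⊕ 2 = 15.
P3: T = 11, S = E(K, T) = 3; 15 ⊕ 3 = 12.
P4: T = 12, S = E(K, T) = 4; 7 ⊕ 4 = 3.
P5: T = 13, S = E(K, T) = 5; 8 ⊕ 5 = 13.

P1 = 1, P2 = 15, P3 = 12, P4 = 3, P5 = 13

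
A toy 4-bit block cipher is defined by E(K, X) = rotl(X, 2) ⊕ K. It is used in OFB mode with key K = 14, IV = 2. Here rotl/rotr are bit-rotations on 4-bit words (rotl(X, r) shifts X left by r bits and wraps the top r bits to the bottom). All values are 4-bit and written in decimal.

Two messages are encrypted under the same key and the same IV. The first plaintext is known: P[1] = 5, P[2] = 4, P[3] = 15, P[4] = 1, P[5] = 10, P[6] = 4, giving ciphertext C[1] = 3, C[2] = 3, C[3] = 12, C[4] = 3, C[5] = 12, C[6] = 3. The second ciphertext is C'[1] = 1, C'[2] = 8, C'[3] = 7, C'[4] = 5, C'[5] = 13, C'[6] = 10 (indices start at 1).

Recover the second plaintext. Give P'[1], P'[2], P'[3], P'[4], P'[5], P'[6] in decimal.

In OFB with a reused IV, both messages share the same keystream S_i, so C_i ⊕ C'_i = P_i ⊕ P'_i and thus P'_i = P_i ⊕ C_i ⊕ C'_i.
P'[1]: 5 ⊕ 3 ⊕ 1 = 7.
P'[2]: 4 ⊕ 3 ⊕ 8 = 15.
P'[3]: 15 ⊕ 12 ⊕ 7 = 4.
P'[4]: 1 ⊕ 3 ⊕ 5 = 7.
P'[5]: 10 ⊕ 12 ⊕ 13 = 11.
P'[6]: 4 ⊕ 3 ⊕ 10 = 13.

P'[1] = 7, P'[2] = 15, P'[3] = 4, P'[4] = 7, P'[5] = 11, P'[6] = 13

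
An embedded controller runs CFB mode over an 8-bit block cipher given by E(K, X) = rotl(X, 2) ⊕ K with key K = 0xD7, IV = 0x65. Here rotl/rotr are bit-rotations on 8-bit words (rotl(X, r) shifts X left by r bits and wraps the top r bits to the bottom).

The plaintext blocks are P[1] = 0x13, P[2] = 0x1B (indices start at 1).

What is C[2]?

C[2] = 0x89

CFB encryption: C_i = P_i ⊕ E(K, C_{i−1}), with C_{0} = IV.
C[1]: E(K, 0x65) = 0x42; 0x13 ⊕ 0x42 = 0x51.
C[2]: E(K, 0x51) = 0x92; 0x1B ⊕ 0x92 = 0x89.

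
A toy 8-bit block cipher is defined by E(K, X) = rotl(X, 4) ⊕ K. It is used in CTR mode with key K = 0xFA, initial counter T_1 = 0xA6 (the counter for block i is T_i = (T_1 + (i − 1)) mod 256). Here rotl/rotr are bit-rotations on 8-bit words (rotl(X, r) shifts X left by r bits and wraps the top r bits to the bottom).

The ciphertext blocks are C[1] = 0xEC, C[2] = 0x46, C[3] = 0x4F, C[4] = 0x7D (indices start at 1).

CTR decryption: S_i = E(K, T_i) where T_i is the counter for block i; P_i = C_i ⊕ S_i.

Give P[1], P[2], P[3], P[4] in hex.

P[1]: T = 0xA6, S = E(K, T) = 0x90; 0xEC ⊕ 0x90 = 0x7C.
P[2]: T = 0xA7, S = E(K, T) = 0x80; 0x46 ⊕ 0x80 = 0xC6.
P[3]: T = 0xA8, S = E(K, T) = 0x70; 0x4F ⊕ 0x70 = 0x3F.
P[4]: T = 0xA9, S = E(K, T) = 0x60; 0x7D ⊕ 0x60 = 0x1D.

P[1] = 0x7C, P[2] = 0xC6, P[3] = 0x3F, P[4] = 0x1D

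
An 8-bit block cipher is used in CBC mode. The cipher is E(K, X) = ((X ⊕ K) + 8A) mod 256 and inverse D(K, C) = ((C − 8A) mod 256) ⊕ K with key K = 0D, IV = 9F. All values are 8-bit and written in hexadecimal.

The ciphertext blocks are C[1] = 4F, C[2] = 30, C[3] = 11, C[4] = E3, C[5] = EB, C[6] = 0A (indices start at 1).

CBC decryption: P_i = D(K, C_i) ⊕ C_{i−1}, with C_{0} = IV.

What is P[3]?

P[3]: D(K, 11) = 8A; 8A ⊕ 30 = BA.

P[3] = BA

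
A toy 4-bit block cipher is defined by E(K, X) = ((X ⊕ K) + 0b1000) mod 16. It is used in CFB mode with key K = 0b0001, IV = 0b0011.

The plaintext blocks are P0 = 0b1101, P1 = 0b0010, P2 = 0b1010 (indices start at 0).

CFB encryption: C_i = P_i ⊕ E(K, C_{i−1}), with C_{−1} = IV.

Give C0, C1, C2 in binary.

C0 = 0b0111, C1 = 0b1100, C2 = 0b1111

C0: E(K, 0b0011) = 0b1010; 0b1101 ⊕ 0b1010 = 0b0111.
C1: E(K, 0b0111) = 0b1110; 0b0010 ⊕ 0b1110 = 0b1100.
C2: E(K, 0b1100) = 0b0101; 0b1010 ⊕ 0b0101 = 0b1111.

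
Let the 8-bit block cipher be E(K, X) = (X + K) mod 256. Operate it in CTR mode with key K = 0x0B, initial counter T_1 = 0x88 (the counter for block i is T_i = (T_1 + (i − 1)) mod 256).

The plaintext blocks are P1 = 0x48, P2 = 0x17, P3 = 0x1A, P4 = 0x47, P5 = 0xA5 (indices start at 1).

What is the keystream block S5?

CTR encryption: S_i = E(K, T_i) where T_i is the counter for block i; C_i = P_i ⊕ S_i.
C1: T = 0x88, S = E(K, T) = 0x93; 0x48 ⊕ 0x93 = 0xDB.
C2: T = 0x89, S = E(K, T) = 0x94; 0x17 ⊕ 0x94 = 0x83.
C3: T = 0x8A, S = E(K, T) = 0x95; 0x1A ⊕ 0x95 = 0x8F.
C4: T = 0x8B, S = E(K, T) = 0x96; 0x47 ⊕ 0x96 = 0xD1.
C5: T = 0x8C, S = E(K, T) = 0x97; 0xA5 ⊕ 0x97 = 0x32.
So S5 = 0x97.

0x97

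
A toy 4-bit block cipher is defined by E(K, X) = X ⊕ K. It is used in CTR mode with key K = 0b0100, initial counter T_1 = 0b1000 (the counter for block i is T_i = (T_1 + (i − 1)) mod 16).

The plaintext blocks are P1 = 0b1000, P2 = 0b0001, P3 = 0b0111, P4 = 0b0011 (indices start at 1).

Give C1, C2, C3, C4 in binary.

C1 = 0b0100, C2 = 0b1100, C3 = 0b1001, C4 = 0b1100

CTR encryption: S_i = E(K, T_i) where T_i is the counter for block i; C_i = P_i ⊕ S_i.
C1: T = 0b1000, S = E(K, T) = 0b1100; 0b1000 ⊕ 0b1100 = 0b0100.
C2: T = 0b1001, S = E(K, T) = 0b1101; 0b0001 ⊕ 0b1101 = 0b1100.
C3: T = 0b1010, S = E(K, T) = 0b1110; 0b0111 ⊕ 0b1110 = 0b1001.
C4: T = 0b1011, S = E(K, T) = 0b1111; 0b0011 ⊕ 0b1111 = 0b1100.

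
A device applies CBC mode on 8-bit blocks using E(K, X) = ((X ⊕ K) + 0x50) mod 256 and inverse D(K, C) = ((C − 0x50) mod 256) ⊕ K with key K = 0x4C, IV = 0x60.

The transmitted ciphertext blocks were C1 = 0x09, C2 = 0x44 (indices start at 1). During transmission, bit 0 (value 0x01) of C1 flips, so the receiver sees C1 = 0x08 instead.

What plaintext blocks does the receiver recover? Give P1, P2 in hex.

P1 = 0x94, P2 = 0xB0

CBC decryption: P_i = D(K, C_i) ⊕ C_{i−1}, with C_{0} = IV.
Only C1 changed, to 0x08. In CBC, a change in C_i garbles P_i and flips the same bit in P_{i+1}. Decrypting the received ciphertext:
P1: D(K, 0x08) = 0xF4; 0xF4 ⊕ 0x60 = 0x94.
P2: D(K, 0x44) = 0xB8; 0xB8 ⊕ 0x08 = 0xB0.
Blocks that differ from the original plaintext: P1, P2.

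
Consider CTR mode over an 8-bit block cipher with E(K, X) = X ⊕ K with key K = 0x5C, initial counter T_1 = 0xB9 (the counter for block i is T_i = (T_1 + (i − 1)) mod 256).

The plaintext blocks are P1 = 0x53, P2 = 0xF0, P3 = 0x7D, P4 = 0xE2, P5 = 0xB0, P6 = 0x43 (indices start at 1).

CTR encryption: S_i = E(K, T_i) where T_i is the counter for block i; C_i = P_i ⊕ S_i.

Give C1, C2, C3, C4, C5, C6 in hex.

C1: T = 0xB9, S = E(K, T) = 0xE5; 0x53 ⊕ 0xE5 = 0xB6.
C2: T = 0xBA, S = E(K, T) = 0xE6; 0xF0 ⊕ 0xE6 = 0x16.
C3: T = 0xBB, S = E(K, T) = 0xE7; 0x7D ⊕ 0xE7 = 0x9A.
C4: T = 0xBC, S = E(K, T) = 0xE0; 0xE2 ⊕ 0xE0 = 0x02.
C5: T = 0xBD, S = E(K, T) = 0xE1; 0xB0 ⊕ 0xE1 = 0x51.
C6: T = 0xBE, S = E(K, T) = 0xE2; 0x43 ⊕ 0xE2 = 0xA1.

C1 = 0xB6, C2 = 0x16, C3 = 0x9A, C4 = 0x02, C5 = 0x51, C6 = 0xA1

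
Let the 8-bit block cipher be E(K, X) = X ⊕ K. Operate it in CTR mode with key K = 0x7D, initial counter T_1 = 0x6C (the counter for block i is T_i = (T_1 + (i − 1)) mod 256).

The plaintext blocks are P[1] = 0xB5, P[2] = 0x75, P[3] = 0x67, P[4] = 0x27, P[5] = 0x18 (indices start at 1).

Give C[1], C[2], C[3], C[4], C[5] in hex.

C[1] = 0xA4, C[2] = 0x65, C[3] = 0x74, C[4] = 0x35, C[5] = 0x15

CTR encryption: S_i = E(K, T_i) where T_i is the counter for block i; C_i = P_i ⊕ S_i.
C[1]: T = 0x6C, S = E(K, T) = 0x11; 0xB5 ⊕ 0x11 = 0xA4.
C[2]: T = 0x6D, S = E(K, T) = 0x10; 0x75 ⊕ 0x10 = 0x65.
C[3]: T = 0x6E, S = E(K, T) = 0x13; 0x67 ⊕ 0x13 = 0x74.
C[4]: T = 0x6F, S = E(K, T) = 0x12; 0x27 ⊕ 0x12 = 0x35.
C[5]: T = 0x70, S = E(K, T) = 0x0D; 0x18 ⊕ 0x0D = 0x15.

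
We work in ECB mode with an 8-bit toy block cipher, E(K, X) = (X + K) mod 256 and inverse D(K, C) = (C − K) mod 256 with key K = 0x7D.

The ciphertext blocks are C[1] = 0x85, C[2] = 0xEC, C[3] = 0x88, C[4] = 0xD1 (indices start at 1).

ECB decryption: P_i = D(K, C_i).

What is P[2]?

P[2]: D(K, 0xEC) = 0x6F.

P[2] = 0x6F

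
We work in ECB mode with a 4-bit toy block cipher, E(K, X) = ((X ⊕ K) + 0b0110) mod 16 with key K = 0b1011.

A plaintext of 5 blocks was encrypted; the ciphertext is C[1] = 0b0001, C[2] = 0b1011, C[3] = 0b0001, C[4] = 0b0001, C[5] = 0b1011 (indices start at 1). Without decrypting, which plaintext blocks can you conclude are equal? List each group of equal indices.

ECB encrypts each block independently with the same key, so equal ciphertext blocks imply equal plaintext blocks.
C[1] = C[3] = C[4] = 0b0001, so P[1] = P[3] = P[4].
C[2] = C[5] = 0b1011, so P[2] = P[5].

P[1] = P[3] = P[4]; P[2] = P[5]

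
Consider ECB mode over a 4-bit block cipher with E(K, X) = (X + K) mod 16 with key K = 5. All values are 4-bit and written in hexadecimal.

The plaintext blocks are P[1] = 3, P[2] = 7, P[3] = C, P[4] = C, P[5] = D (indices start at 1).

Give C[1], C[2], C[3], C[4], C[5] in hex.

C[1] = 8, C[2] = C, C[3] = 1, C[4] = 1, C[5] = 2

ECB encryption: C_i = E(K, P_i).
C[1]: E(K, 3) = 8.
C[2]: E(K, 7) = C.
C[3]: E(K, C) = 1.
C[4]: E(K, C) = 1.
C[5]: E(K, D) = 2.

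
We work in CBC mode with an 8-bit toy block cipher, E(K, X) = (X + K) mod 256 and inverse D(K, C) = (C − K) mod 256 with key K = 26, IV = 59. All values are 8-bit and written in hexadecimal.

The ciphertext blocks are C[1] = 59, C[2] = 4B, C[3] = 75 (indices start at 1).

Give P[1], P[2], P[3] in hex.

CBC decryption: P_i = D(K, C_i) ⊕ C_{i−1}, with C_{0} = IV.
P[1]: D(K, 59) = 33; 33 ⊕ 59 = 6A.
P[2]: D(K, 4B) = 25; 25 ⊕ 59 = 7C.
P[3]: D(K, 75) = 4F; 4F ⊕ 4B = 04.

P[1] = 6A, P[2] = 7C, P[3] = 04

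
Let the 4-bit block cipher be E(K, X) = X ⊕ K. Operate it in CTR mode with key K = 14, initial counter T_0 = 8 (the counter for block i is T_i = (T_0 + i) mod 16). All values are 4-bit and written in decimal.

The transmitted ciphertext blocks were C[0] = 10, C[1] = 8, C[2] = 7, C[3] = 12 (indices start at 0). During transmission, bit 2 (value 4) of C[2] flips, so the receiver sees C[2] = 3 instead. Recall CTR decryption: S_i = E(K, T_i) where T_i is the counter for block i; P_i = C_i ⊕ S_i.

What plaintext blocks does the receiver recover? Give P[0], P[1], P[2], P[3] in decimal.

P[0] = 12, P[1] = 15, P[2] = 7, P[3] = 9

Only C[2] changed, to 3. In CTR, a change in C_i flips the same bit in P_i only; the keystream is unaffected. Decrypting the received ciphertext:
P[0]: T = 8, S = E(K, T) = 6; 10 ⊕ 6 = 12.
P[1]: T = 9, S = E(K, T) = 7; 8 ⊕ 7 = 15.
P[2]: T = 10, S = E(K, T) = 4; 3 ⊕ 4 = 7.
P[3]: T = 11, S = E(K, T) = 5; 12 ⊕ 5 = 9.
Blocks that differ from the original plaintext: P[2].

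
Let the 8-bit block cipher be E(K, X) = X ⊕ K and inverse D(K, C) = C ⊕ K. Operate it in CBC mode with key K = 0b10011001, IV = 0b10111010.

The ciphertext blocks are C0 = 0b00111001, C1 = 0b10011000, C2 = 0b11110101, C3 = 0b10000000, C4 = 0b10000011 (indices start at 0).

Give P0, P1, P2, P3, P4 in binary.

CBC decryption: P_i = D(K, C_i) ⊕ C_{i−1}, with C_{−1} = IV.
P0: D(K, 0b00111001) = 0b10100000; 0b10100000 ⊕ 0b10111010 = 0b00011010.
P1: D(K, 0b10011000) = 0b00000001; 0b00000001 ⊕ 0b00111001 = 0b00111000.
P2: D(K, 0b11110101) = 0b01101100; 0b01101100 ⊕ 0b10011000 = 0b11110100.
P3: D(K, 0b10000000) = 0b00011001; 0b00011001 ⊕ 0b11110101 = 0b11101100.
P4: D(K, 0b10000011) = 0b00011010; 0b00011010 ⊕ 0b10000000 = 0b10011010.

P0 = 0b00011010, P1 = 0b00111000, P2 = 0b11110100, P3 = 0b11101100, P4 = 0b10011010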